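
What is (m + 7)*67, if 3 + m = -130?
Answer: -8442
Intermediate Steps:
m = -133 (m = -3 - 130 = -133)
(m + 7)*67 = (-133 + 7)*67 = -126*67 = -8442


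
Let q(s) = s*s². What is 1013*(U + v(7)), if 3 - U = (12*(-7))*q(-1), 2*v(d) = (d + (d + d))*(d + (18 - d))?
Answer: 109404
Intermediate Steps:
q(s) = s³
v(d) = 27*d (v(d) = ((d + (d + d))*(d + (18 - d)))/2 = ((d + 2*d)*18)/2 = ((3*d)*18)/2 = (54*d)/2 = 27*d)
U = -81 (U = 3 - 12*(-7)*(-1)³ = 3 - (-84)*(-1) = 3 - 1*84 = 3 - 84 = -81)
1013*(U + v(7)) = 1013*(-81 + 27*7) = 1013*(-81 + 189) = 1013*108 = 109404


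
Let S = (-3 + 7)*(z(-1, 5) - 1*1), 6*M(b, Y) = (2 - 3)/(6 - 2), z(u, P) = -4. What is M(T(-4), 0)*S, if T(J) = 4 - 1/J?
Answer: 5/6 ≈ 0.83333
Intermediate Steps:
M(b, Y) = -1/24 (M(b, Y) = ((2 - 3)/(6 - 2))/6 = (-1/4)/6 = (-1*1/4)/6 = (1/6)*(-1/4) = -1/24)
S = -20 (S = (-3 + 7)*(-4 - 1*1) = 4*(-4 - 1) = 4*(-5) = -20)
M(T(-4), 0)*S = -1/24*(-20) = 5/6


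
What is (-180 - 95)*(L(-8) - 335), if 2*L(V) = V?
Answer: 93225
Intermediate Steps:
L(V) = V/2
(-180 - 95)*(L(-8) - 335) = (-180 - 95)*((1/2)*(-8) - 335) = -275*(-4 - 335) = -275*(-339) = 93225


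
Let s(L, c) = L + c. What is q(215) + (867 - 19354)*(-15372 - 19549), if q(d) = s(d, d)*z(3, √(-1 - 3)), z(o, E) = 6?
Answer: 645587107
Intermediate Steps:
q(d) = 12*d (q(d) = (d + d)*6 = (2*d)*6 = 12*d)
q(215) + (867 - 19354)*(-15372 - 19549) = 12*215 + (867 - 19354)*(-15372 - 19549) = 2580 - 18487*(-34921) = 2580 + 645584527 = 645587107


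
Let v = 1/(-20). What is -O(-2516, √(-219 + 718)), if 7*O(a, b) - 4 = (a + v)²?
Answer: -2532204641/2800 ≈ -9.0436e+5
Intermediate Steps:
v = -1/20 ≈ -0.050000
O(a, b) = 4/7 + (-1/20 + a)²/7 (O(a, b) = 4/7 + (a - 1/20)²/7 = 4/7 + (-1/20 + a)²/7)
-O(-2516, √(-219 + 718)) = -(4/7 + (-1 + 20*(-2516))²/2800) = -(4/7 + (-1 - 50320)²/2800) = -(4/7 + (1/2800)*(-50321)²) = -(4/7 + (1/2800)*2532203041) = -(4/7 + 2532203041/2800) = -1*2532204641/2800 = -2532204641/2800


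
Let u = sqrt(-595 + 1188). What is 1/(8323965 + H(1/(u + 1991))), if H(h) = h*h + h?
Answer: 130763140022618510242/1088467800904095632779460131 + 3967470*sqrt(593)/1088467800904095632779460131 ≈ 1.2014e-7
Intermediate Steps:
u = sqrt(593) ≈ 24.352
H(h) = h + h**2 (H(h) = h**2 + h = h + h**2)
1/(8323965 + H(1/(u + 1991))) = 1/(8323965 + (1 + 1/(sqrt(593) + 1991))/(sqrt(593) + 1991)) = 1/(8323965 + (1 + 1/(1991 + sqrt(593)))/(1991 + sqrt(593)))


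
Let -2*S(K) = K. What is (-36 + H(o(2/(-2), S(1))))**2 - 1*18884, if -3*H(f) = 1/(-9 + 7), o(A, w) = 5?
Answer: -633599/36 ≈ -17600.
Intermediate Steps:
S(K) = -K/2
H(f) = 1/6 (H(f) = -1/(3*(-9 + 7)) = -1/3/(-2) = -1/3*(-1/2) = 1/6)
(-36 + H(o(2/(-2), S(1))))**2 - 1*18884 = (-36 + 1/6)**2 - 1*18884 = (-215/6)**2 - 18884 = 46225/36 - 18884 = -633599/36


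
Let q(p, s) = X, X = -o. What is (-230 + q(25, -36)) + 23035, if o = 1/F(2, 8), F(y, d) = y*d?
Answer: 364879/16 ≈ 22805.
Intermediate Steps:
F(y, d) = d*y
o = 1/16 (o = 1/(8*2) = 1/16 ≈ 0.062500)
X = -1/16 (X = -1*1/16 = -1/16 ≈ -0.062500)
q(p, s) = -1/16
(-230 + q(25, -36)) + 23035 = (-230 - 1/16) + 23035 = -3681/16 + 23035 = 364879/16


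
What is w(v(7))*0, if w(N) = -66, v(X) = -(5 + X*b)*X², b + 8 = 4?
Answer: 0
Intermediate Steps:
b = -4 (b = -8 + 4 = -4)
v(X) = -X²*(5 - 4*X) (v(X) = -(5 + X*(-4))*X² = -(5 - 4*X)*X² = -X²*(5 - 4*X))
w(v(7))*0 = -66*0 = 0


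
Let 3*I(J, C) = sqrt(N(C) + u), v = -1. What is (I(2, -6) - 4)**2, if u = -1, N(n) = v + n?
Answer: 136/9 - 16*I*sqrt(2)/3 ≈ 15.111 - 7.5425*I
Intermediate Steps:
N(n) = -1 + n
I(J, C) = sqrt(-2 + C)/3 (I(J, C) = sqrt((-1 + C) - 1)/3 = sqrt(-2 + C)/3)
(I(2, -6) - 4)**2 = (sqrt(-2 - 6)/3 - 4)**2 = (sqrt(-8)/3 - 4)**2 = ((2*I*sqrt(2))/3 - 4)**2 = (2*I*sqrt(2)/3 - 4)**2 = (-4 + 2*I*sqrt(2)/3)**2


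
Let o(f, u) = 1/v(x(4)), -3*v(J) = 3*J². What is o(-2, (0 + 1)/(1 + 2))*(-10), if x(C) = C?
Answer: 5/8 ≈ 0.62500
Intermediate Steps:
v(J) = -J²
o(f, u) = -1/16 (o(f, u) = 1/(-1*4²) = 1/(-1*16) = 1/(-16) = -1/16)
o(-2, (0 + 1)/(1 + 2))*(-10) = -1/16*(-10) = 5/8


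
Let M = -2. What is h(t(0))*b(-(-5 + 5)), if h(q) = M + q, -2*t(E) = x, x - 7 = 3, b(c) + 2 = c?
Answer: 14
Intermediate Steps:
b(c) = -2 + c
x = 10 (x = 7 + 3 = 10)
t(E) = -5 (t(E) = -½*10 = -5)
h(q) = -2 + q
h(t(0))*b(-(-5 + 5)) = (-2 - 5)*(-2 - (-5 + 5)) = -7*(-2 - 1*0) = -7*(-2 + 0) = -7*(-2) = 14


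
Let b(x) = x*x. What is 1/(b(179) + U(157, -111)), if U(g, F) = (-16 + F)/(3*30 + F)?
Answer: 21/672988 ≈ 3.1204e-5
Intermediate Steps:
U(g, F) = (-16 + F)/(90 + F)
b(x) = x²
1/(b(179) + U(157, -111)) = 1/(179² + (-16 - 111)/(90 - 111)) = 1/(32041 - 127/(-21)) = 1/(32041 - 1/21*(-127)) = 1/(32041 + 127/21) = 1/(672988/21) = 21/672988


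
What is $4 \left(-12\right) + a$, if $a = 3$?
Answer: $-45$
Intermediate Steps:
$4 \left(-12\right) + a = 4 \left(-12\right) + 3 = -48 + 3 = -45$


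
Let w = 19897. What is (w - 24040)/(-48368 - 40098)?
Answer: 4143/88466 ≈ 0.046832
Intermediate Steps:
(w - 24040)/(-48368 - 40098) = (19897 - 24040)/(-48368 - 40098) = -4143/(-88466) = -4143*(-1/88466) = 4143/88466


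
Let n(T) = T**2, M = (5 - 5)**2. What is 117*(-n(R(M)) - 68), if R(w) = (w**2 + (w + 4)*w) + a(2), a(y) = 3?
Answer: -9009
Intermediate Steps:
M = 0 (M = 0**2 = 0)
R(w) = 3 + w**2 + w*(4 + w) (R(w) = (w**2 + (w + 4)*w) + 3 = (w**2 + (4 + w)*w) + 3 = (w**2 + w*(4 + w)) + 3 = 3 + w**2 + w*(4 + w))
117*(-n(R(M)) - 68) = 117*(-(3 + 2*0**2 + 4*0)**2 - 68) = 117*(-(3 + 2*0 + 0)**2 - 68) = 117*(-(3 + 0 + 0)**2 - 68) = 117*(-1*3**2 - 68) = 117*(-1*9 - 68) = 117*(-9 - 68) = 117*(-77) = -9009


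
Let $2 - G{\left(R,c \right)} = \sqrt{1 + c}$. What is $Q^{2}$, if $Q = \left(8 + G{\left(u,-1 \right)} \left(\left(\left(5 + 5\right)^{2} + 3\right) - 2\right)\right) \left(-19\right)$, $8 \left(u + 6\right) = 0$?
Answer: $15920100$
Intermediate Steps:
$u = -6$ ($u = -6 + \frac{1}{8} \cdot 0 = -6 + 0 = -6$)
$G{\left(R,c \right)} = 2 - \sqrt{1 + c}$
$Q = -3990$ ($Q = \left(8 + \left(2 - \sqrt{1 - 1}\right) \left(\left(\left(5 + 5\right)^{2} + 3\right) - 2\right)\right) \left(-19\right) = \left(8 + \left(2 - \sqrt{0}\right) \left(\left(10^{2} + 3\right) - 2\right)\right) \left(-19\right) = \left(8 + \left(2 - 0\right) \left(\left(100 + 3\right) - 2\right)\right) \left(-19\right) = \left(8 + \left(2 + 0\right) \left(103 - 2\right)\right) \left(-19\right) = \left(8 + 2 \cdot 101\right) \left(-19\right) = \left(8 + 202\right) \left(-19\right) = 210 \left(-19\right) = -3990$)
$Q^{2} = \left(-3990\right)^{2} = 15920100$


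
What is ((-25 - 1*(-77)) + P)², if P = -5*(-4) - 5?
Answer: 4489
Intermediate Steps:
P = 15 (P = 20 - 5 = 15)
((-25 - 1*(-77)) + P)² = ((-25 - 1*(-77)) + 15)² = ((-25 + 77) + 15)² = (52 + 15)² = 67² = 4489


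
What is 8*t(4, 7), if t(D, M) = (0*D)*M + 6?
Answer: 48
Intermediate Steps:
t(D, M) = 6 (t(D, M) = 0*M + 6 = 0 + 6 = 6)
8*t(4, 7) = 8*6 = 48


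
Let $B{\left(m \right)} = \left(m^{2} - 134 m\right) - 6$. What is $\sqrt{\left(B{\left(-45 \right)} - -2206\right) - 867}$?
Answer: $2 \sqrt{2347} \approx 96.892$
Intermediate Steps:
$B{\left(m \right)} = -6 + m^{2} - 134 m$
$\sqrt{\left(B{\left(-45 \right)} - -2206\right) - 867} = \sqrt{\left(\left(-6 + \left(-45\right)^{2} - -6030\right) - -2206\right) - 867} = \sqrt{\left(\left(-6 + 2025 + 6030\right) + 2206\right) - 867} = \sqrt{\left(8049 + 2206\right) - 867} = \sqrt{10255 - 867} = \sqrt{9388} = 2 \sqrt{2347}$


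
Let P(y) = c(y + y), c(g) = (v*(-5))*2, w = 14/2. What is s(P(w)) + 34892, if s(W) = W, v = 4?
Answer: 34852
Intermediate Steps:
w = 7 (w = 14*(½) = 7)
c(g) = -40 (c(g) = (4*(-5))*2 = -20*2 = -40)
P(y) = -40
s(P(w)) + 34892 = -40 + 34892 = 34852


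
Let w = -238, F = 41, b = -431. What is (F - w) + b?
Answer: -152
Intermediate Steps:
(F - w) + b = (41 - 1*(-238)) - 431 = (41 + 238) - 431 = 279 - 431 = -152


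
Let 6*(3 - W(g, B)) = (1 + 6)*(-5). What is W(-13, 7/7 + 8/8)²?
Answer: 2809/36 ≈ 78.028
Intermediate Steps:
W(g, B) = 53/6 (W(g, B) = 3 - (1 + 6)*(-5)/6 = 3 - 7*(-5)/6 = 3 - ⅙*(-35) = 3 + 35/6 = 53/6)
W(-13, 7/7 + 8/8)² = (53/6)² = 2809/36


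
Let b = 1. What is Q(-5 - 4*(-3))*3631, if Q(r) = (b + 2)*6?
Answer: 65358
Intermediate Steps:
Q(r) = 18 (Q(r) = (1 + 2)*6 = 3*6 = 18)
Q(-5 - 4*(-3))*3631 = 18*3631 = 65358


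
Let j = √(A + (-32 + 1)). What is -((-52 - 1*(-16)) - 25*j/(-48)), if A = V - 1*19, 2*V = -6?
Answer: 36 - 25*I*√53/48 ≈ 36.0 - 3.7917*I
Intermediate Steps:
V = -3 (V = (½)*(-6) = -3)
A = -22 (A = -3 - 1*19 = -3 - 19 = -22)
j = I*√53 (j = √(-22 + (-32 + 1)) = √(-22 - 31) = √(-53) = I*√53 ≈ 7.2801*I)
-((-52 - 1*(-16)) - 25*j/(-48)) = -((-52 - 1*(-16)) - 25*I*√53/(-48)) = -((-52 + 16) - 25*I*√53*(-1)/48) = -(-36 - (-25)*I*√53/48) = -(-36 + 25*I*√53/48) = 36 - 25*I*√53/48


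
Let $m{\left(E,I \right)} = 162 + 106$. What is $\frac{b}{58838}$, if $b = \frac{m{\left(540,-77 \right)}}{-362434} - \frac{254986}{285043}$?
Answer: $- \frac{23122996862}{1519627775640689} \approx -1.5216 \cdot 10^{-5}$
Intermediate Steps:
$m{\left(E,I \right)} = 268$
$b = - \frac{46245993724}{51654637331}$ ($b = \frac{268}{-362434} - \frac{254986}{285043} = 268 \left(- \frac{1}{362434}\right) - \frac{254986}{285043} = - \frac{134}{181217} - \frac{254986}{285043} = - \frac{46245993724}{51654637331} \approx -0.89529$)
$\frac{b}{58838} = - \frac{46245993724}{51654637331 \cdot 58838} = \left(- \frac{46245993724}{51654637331}\right) \frac{1}{58838} = - \frac{23122996862}{1519627775640689}$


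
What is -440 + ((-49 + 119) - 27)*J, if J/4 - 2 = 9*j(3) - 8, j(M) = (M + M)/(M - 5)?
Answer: -6116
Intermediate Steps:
j(M) = 2*M/(-5 + M) (j(M) = (2*M)/(-5 + M) = 2*M/(-5 + M))
J = -132 (J = 8 + 4*(9*(2*3/(-5 + 3)) - 8) = 8 + 4*(9*(2*3/(-2)) - 8) = 8 + 4*(9*(2*3*(-1/2)) - 8) = 8 + 4*(9*(-3) - 8) = 8 + 4*(-27 - 8) = 8 + 4*(-35) = 8 - 140 = -132)
-440 + ((-49 + 119) - 27)*J = -440 + ((-49 + 119) - 27)*(-132) = -440 + (70 - 27)*(-132) = -440 + 43*(-132) = -440 - 5676 = -6116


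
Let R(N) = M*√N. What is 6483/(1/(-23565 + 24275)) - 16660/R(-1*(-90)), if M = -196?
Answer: 4602930 + 17*√10/6 ≈ 4.6029e+6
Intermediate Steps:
R(N) = -196*√N
6483/(1/(-23565 + 24275)) - 16660/R(-1*(-90)) = 6483/(1/(-23565 + 24275)) - 16660*(-√10/5880) = 6483/(1/710) - 16660*(-√10/5880) = 6483*710 - 16660*(-√10/5880) = 4602930 - (-17)*√10/6 = 4602930 + 17*√10/6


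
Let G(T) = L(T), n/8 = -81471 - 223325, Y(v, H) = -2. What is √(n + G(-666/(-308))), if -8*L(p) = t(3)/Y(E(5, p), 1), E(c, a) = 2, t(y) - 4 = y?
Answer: I*√39013881/4 ≈ 1561.5*I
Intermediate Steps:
t(y) = 4 + y
L(p) = 7/16 (L(p) = -(4 + 3)/(8*(-2)) = -7*(-1)/(8*2) = -⅛*(-7/2) = 7/16)
n = -2438368 (n = 8*(-81471 - 223325) = 8*(-304796) = -2438368)
G(T) = 7/16
√(n + G(-666/(-308))) = √(-2438368 + 7/16) = √(-39013881/16) = I*√39013881/4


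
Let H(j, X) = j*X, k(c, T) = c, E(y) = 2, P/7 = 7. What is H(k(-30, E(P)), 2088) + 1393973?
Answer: 1331333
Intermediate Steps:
P = 49 (P = 7*7 = 49)
H(j, X) = X*j
H(k(-30, E(P)), 2088) + 1393973 = 2088*(-30) + 1393973 = -62640 + 1393973 = 1331333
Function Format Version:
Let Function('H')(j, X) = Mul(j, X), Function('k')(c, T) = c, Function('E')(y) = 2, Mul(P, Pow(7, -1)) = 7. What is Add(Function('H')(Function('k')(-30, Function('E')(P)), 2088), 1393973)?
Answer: 1331333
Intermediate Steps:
P = 49 (P = Mul(7, 7) = 49)
Function('H')(j, X) = Mul(X, j)
Add(Function('H')(Function('k')(-30, Function('E')(P)), 2088), 1393973) = Add(Mul(2088, -30), 1393973) = Add(-62640, 1393973) = 1331333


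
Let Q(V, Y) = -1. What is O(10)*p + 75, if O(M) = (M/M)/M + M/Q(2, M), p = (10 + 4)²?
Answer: -9327/5 ≈ -1865.4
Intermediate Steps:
p = 196 (p = 14² = 196)
O(M) = 1/M - M (O(M) = (M/M)/M + M/(-1) = 1/M + M*(-1) = 1/M - M)
O(10)*p + 75 = (1/10 - 1*10)*196 + 75 = (⅒ - 10)*196 + 75 = -99/10*196 + 75 = -9702/5 + 75 = -9327/5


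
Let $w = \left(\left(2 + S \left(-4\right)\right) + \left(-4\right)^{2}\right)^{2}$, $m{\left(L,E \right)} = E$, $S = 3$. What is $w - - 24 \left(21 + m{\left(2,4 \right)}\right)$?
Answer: $636$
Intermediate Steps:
$w = 36$ ($w = \left(\left(2 + 3 \left(-4\right)\right) + \left(-4\right)^{2}\right)^{2} = \left(\left(2 - 12\right) + 16\right)^{2} = \left(-10 + 16\right)^{2} = 6^{2} = 36$)
$w - - 24 \left(21 + m{\left(2,4 \right)}\right) = 36 - - 24 \left(21 + 4\right) = 36 - \left(-24\right) 25 = 36 - -600 = 36 + 600 = 636$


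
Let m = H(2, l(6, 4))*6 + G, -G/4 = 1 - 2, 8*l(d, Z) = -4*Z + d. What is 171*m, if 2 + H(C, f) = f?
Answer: -5301/2 ≈ -2650.5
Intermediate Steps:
l(d, Z) = -Z/2 + d/8 (l(d, Z) = (-4*Z + d)/8 = (d - 4*Z)/8 = -Z/2 + d/8)
H(C, f) = -2 + f
G = 4 (G = -4*(1 - 2) = -4*(-1) = 4)
m = -31/2 (m = (-2 + (-½*4 + (⅛)*6))*6 + 4 = (-2 + (-2 + ¾))*6 + 4 = (-2 - 5/4)*6 + 4 = -13/4*6 + 4 = -39/2 + 4 = -31/2 ≈ -15.500)
171*m = 171*(-31/2) = -5301/2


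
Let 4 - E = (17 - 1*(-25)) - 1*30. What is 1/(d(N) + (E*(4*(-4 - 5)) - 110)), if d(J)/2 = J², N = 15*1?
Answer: 1/628 ≈ 0.0015924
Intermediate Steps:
N = 15
E = -8 (E = 4 - ((17 - 1*(-25)) - 1*30) = 4 - ((17 + 25) - 30) = 4 - (42 - 30) = 4 - 1*12 = 4 - 12 = -8)
d(J) = 2*J²
1/(d(N) + (E*(4*(-4 - 5)) - 110)) = 1/(2*15² + (-32*(-4 - 5) - 110)) = 1/(2*225 + (-32*(-9) - 110)) = 1/(450 + (-8*(-36) - 110)) = 1/(450 + (288 - 110)) = 1/(450 + 178) = 1/628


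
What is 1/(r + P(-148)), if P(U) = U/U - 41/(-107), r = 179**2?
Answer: 107/3428535 ≈ 3.1209e-5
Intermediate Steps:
r = 32041
P(U) = 148/107 (P(U) = 1 - 41*(-1/107) = 1 + 41/107 = 148/107)
1/(r + P(-148)) = 1/(32041 + 148/107) = 1/(3428535/107) = 107/3428535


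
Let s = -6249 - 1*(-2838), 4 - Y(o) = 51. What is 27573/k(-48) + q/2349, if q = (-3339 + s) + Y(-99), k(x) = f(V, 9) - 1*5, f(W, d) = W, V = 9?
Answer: 64741789/9396 ≈ 6890.4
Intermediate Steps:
Y(o) = -47 (Y(o) = 4 - 1*51 = 4 - 51 = -47)
k(x) = 4 (k(x) = 9 - 1*5 = 9 - 5 = 4)
s = -3411 (s = -6249 + 2838 = -3411)
q = -6797 (q = (-3339 - 3411) - 47 = -6750 - 47 = -6797)
27573/k(-48) + q/2349 = 27573/4 - 6797/2349 = 64741789/9396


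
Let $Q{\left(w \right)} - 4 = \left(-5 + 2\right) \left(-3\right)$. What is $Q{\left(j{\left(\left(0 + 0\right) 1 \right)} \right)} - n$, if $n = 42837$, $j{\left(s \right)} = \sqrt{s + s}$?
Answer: $-42824$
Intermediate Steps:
$j{\left(s \right)} = \sqrt{2} \sqrt{s}$ ($j{\left(s \right)} = \sqrt{2 s} = \sqrt{2} \sqrt{s}$)
$Q{\left(w \right)} = 13$ ($Q{\left(w \right)} = 4 + \left(-5 + 2\right) \left(-3\right) = 4 - -9 = 4 + 9 = 13$)
$Q{\left(j{\left(\left(0 + 0\right) 1 \right)} \right)} - n = 13 - 42837 = -42824$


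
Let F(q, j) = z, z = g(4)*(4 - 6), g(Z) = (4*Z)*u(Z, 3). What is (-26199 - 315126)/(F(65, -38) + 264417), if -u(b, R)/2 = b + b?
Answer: -341325/264929 ≈ -1.2884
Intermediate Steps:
u(b, R) = -4*b (u(b, R) = -2*(b + b) = -4*b)
g(Z) = -16*Z**2 (g(Z) = (4*Z)*(-4*Z) = -16*Z**2)
z = 512 (z = (-16*4**2)*(4 - 6) = -16*16*(-2) = -256*(-2) = 512)
F(q, j) = 512
(-26199 - 315126)/(F(65, -38) + 264417) = (-26199 - 315126)/(512 + 264417) = -341325/264929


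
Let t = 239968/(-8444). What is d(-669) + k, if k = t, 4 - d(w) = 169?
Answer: -408307/2111 ≈ -193.42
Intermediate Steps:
t = -59992/2111 (t = 239968*(-1/8444) = -59992/2111 ≈ -28.419)
d(w) = -165 (d(w) = 4 - 1*169 = 4 - 169 = -165)
k = -59992/2111 ≈ -28.419
d(-669) + k = -165 - 59992/2111 = -408307/2111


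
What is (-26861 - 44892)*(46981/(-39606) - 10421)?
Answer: 29618282770571/39606 ≈ 7.4782e+8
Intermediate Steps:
(-26861 - 44892)*(46981/(-39606) - 10421) = -71753*(46981*(-1/39606) - 10421) = -71753*(-46981/39606 - 10421) = -71753*(-412781107/39606) = 29618282770571/39606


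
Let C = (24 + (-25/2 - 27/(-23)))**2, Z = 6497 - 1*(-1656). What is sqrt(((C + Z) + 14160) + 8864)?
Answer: sqrt(66310421)/46 ≈ 177.02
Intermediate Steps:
Z = 8153 (Z = 6497 + 1656 = 8153)
C = 339889/2116 (C = (24 + (-25*1/2 - 27*(-1/23)))**2 = (24 + (-25/2 + 27/23))**2 = (24 - 521/46)**2 = (583/46)**2 = 339889/2116 ≈ 160.63)
sqrt(((C + Z) + 14160) + 8864) = sqrt(((339889/2116 + 8153) + 14160) + 8864) = sqrt((17591637/2116 + 14160) + 8864) = sqrt(47554197/2116 + 8864) = sqrt(66310421/2116) = sqrt(66310421)/46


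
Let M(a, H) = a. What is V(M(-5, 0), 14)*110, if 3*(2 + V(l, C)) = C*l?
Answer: -8360/3 ≈ -2786.7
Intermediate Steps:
V(l, C) = -2 + C*l/3 (V(l, C) = -2 + (C*l)/3 = -2 + C*l/3)
V(M(-5, 0), 14)*110 = (-2 + (1/3)*14*(-5))*110 = (-2 - 70/3)*110 = -76/3*110 = -8360/3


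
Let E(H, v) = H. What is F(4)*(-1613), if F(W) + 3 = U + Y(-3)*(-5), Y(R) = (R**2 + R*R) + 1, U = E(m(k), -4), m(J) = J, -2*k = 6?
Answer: 162913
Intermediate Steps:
k = -3 (k = -1/2*6 = -3)
U = -3
Y(R) = 1 + 2*R**2 (Y(R) = (R**2 + R**2) + 1 = 2*R**2 + 1 = 1 + 2*R**2)
F(W) = -101 (F(W) = -3 + (-3 + (1 + 2*(-3)**2)*(-5)) = -3 + (-3 + (1 + 2*9)*(-5)) = -3 + (-3 + (1 + 18)*(-5)) = -3 + (-3 + 19*(-5)) = -3 + (-3 - 95) = -3 - 98 = -101)
F(4)*(-1613) = -101*(-1613) = 162913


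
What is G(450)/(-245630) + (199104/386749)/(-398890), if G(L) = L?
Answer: -315775203591/172242799563065 ≈ -0.0018333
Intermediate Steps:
G(450)/(-245630) + (199104/386749)/(-398890) = 450/(-245630) + (199104/386749)/(-398890) = 450*(-1/245630) + (199104*(1/386749))*(-1/398890) = -45/24563 + (199104/386749)*(-1/398890) = -45/24563 - 99552/77135154305 = -315775203591/172242799563065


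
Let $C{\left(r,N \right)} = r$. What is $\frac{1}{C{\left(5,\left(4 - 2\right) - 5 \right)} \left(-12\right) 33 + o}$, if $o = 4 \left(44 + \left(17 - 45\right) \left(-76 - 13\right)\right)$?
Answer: $\frac{1}{8164} \approx 0.00012249$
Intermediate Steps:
$o = 10144$ ($o = 4 \left(44 - -2492\right) = 4 \left(44 + 2492\right) = 4 \cdot 2536 = 10144$)
$\frac{1}{C{\left(5,\left(4 - 2\right) - 5 \right)} \left(-12\right) 33 + o} = \frac{1}{5 \left(-12\right) 33 + 10144} = \frac{1}{\left(-60\right) 33 + 10144} = \frac{1}{-1980 + 10144} = \frac{1}{8164}$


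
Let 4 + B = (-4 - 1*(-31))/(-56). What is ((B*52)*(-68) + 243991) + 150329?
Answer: 2871182/7 ≈ 4.1017e+5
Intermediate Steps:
B = -251/56 (B = -4 + (-4 - 1*(-31))/(-56) = -4 + (-4 + 31)*(-1/56) = -4 + 27*(-1/56) = -4 - 27/56 = -251/56 ≈ -4.4821)
((B*52)*(-68) + 243991) + 150329 = (-251/56*52*(-68) + 243991) + 150329 = (-3263/14*(-68) + 243991) + 150329 = (110942/7 + 243991) + 150329 = 1818879/7 + 150329 = 2871182/7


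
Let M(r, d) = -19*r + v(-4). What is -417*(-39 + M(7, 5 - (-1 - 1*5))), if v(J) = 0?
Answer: 71724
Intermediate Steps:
M(r, d) = -19*r (M(r, d) = -19*r + 0 = -19*r)
-417*(-39 + M(7, 5 - (-1 - 1*5))) = -417*(-39 - 19*7) = -417*(-39 - 133) = -417*(-172) = 71724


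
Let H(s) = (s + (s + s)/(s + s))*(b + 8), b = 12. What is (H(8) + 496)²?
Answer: 456976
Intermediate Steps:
H(s) = 20 + 20*s (H(s) = (s + (s + s)/(s + s))*(12 + 8) = (s + (2*s)/((2*s)))*20 = (s + (2*s)*(1/(2*s)))*20 = (s + 1)*20 = (1 + s)*20 = 20 + 20*s)
(H(8) + 496)² = ((20 + 20*8) + 496)² = ((20 + 160) + 496)² = (180 + 496)² = 676² = 456976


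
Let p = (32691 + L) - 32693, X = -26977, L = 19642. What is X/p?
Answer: -26977/19640 ≈ -1.3736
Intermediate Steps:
p = 19640 (p = (32691 + 19642) - 32693 = 52333 - 32693 = 19640)
X/p = -26977/19640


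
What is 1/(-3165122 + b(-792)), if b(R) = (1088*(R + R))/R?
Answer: -1/3162946 ≈ -3.1616e-7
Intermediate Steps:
b(R) = 2176 (b(R) = (1088*(2*R))/R = (2176*R)/R = 2176)
1/(-3165122 + b(-792)) = 1/(-3165122 + 2176) = 1/(-3162946) = -1/3162946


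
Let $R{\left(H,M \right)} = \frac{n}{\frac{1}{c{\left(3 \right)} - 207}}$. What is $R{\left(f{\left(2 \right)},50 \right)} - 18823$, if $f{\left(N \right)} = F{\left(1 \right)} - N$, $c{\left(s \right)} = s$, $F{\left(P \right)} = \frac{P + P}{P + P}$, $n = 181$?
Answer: $-55747$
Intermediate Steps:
$F{\left(P \right)} = 1$ ($F{\left(P \right)} = \frac{2 P}{2 P} = 2 P \frac{1}{2 P} = 1$)
$f{\left(N \right)} = 1 - N$
$R{\left(H,M \right)} = -36924$ ($R{\left(H,M \right)} = \frac{181}{\frac{1}{3 - 207}} = \frac{181}{\frac{1}{-204}} = \frac{181}{- \frac{1}{204}} = 181 \left(-204\right) = -36924$)
$R{\left(f{\left(2 \right)},50 \right)} - 18823 = -36924 - 18823 = -55747$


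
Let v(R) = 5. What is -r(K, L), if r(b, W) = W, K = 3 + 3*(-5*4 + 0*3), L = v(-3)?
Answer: -5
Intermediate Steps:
L = 5
K = -57 (K = 3 + 3*(-20 + 0) = 3 + 3*(-20) = 3 - 60 = -57)
-r(K, L) = -1*5 = -5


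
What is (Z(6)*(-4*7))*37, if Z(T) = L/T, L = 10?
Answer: -5180/3 ≈ -1726.7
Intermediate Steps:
Z(T) = 10/T
(Z(6)*(-4*7))*37 = ((10/6)*(-4*7))*37 = ((10*(1/6))*(-28))*37 = ((5/3)*(-28))*37 = -140/3*37 = -5180/3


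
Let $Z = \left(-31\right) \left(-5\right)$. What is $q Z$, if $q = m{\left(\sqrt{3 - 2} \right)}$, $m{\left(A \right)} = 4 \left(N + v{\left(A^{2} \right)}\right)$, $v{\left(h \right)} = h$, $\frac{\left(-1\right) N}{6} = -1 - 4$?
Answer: $19220$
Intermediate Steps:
$N = 30$ ($N = - 6 \left(-1 - 4\right) = \left(-6\right) \left(-5\right) = 30$)
$Z = 155$
$m{\left(A \right)} = 120 + 4 A^{2}$ ($m{\left(A \right)} = 4 \left(30 + A^{2}\right) = 120 + 4 A^{2}$)
$q = 124$ ($q = 120 + 4 \left(\sqrt{3 - 2}\right)^{2} = 120 + 4 \left(\sqrt{1}\right)^{2} = 120 + 4 \cdot 1^{2} = 120 + 4 \cdot 1 = 120 + 4 = 124$)
$q Z = 124 \cdot 155 = 19220$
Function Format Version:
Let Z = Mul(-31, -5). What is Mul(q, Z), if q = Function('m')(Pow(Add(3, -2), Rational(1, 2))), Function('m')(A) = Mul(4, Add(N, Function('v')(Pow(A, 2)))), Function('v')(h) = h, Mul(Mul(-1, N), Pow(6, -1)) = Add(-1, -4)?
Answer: 19220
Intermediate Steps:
N = 30 (N = Mul(-6, Add(-1, -4)) = Mul(-6, -5) = 30)
Z = 155
Function('m')(A) = Add(120, Mul(4, Pow(A, 2))) (Function('m')(A) = Mul(4, Add(30, Pow(A, 2))) = Add(120, Mul(4, Pow(A, 2))))
q = 124 (q = Add(120, Mul(4, Pow(Pow(Add(3, -2), Rational(1, 2)), 2))) = Add(120, Mul(4, Pow(Pow(1, Rational(1, 2)), 2))) = Add(120, Mul(4, Pow(1, 2))) = Add(120, Mul(4, 1)) = Add(120, 4) = 124)
Mul(q, Z) = Mul(124, 155) = 19220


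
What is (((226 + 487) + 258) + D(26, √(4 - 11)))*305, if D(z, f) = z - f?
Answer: 304085 - 305*I*√7 ≈ 3.0409e+5 - 806.95*I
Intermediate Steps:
(((226 + 487) + 258) + D(26, √(4 - 11)))*305 = (((226 + 487) + 258) + (26 - √(4 - 11)))*305 = ((713 + 258) + (26 - √(-7)))*305 = (971 + (26 - I*√7))*305 = (997 - I*√7)*305 = 304085 - 305*I*√7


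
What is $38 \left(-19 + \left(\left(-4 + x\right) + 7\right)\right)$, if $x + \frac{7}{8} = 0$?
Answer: $- \frac{2565}{4} \approx -641.25$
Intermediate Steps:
$x = - \frac{7}{8}$ ($x = - \frac{7}{8} + 0 = - \frac{7}{8} \approx -0.875$)
$38 \left(-19 + \left(\left(-4 + x\right) + 7\right)\right) = 38 \left(-19 + \left(\left(-4 - \frac{7}{8}\right) + 7\right)\right) = 38 \left(-19 + \left(- \frac{39}{8} + 7\right)\right) = 38 \left(-19 + \frac{17}{8}\right) = 38 \left(- \frac{135}{8}\right) = - \frac{2565}{4}$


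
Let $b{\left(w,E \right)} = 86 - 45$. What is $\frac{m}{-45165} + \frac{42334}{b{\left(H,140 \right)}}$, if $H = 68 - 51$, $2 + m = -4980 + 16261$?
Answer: $\frac{1911552671}{1851765} \approx 1032.3$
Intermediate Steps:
$m = 11279$ ($m = -2 + \left(-4980 + 16261\right) = -2 + 11281 = 11279$)
$H = 17$ ($H = 68 - 51 = 17$)
$b{\left(w,E \right)} = 41$ ($b{\left(w,E \right)} = 86 - 45 = 41$)
$\frac{m}{-45165} + \frac{42334}{b{\left(H,140 \right)}} = \frac{11279}{-45165} + \frac{42334}{41} = 11279 \left(- \frac{1}{45165}\right) + 42334 \cdot \frac{1}{41} = - \frac{11279}{45165} + \frac{42334}{41} = \frac{1911552671}{1851765}$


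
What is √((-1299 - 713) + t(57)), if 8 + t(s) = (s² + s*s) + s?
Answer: √4535 ≈ 67.342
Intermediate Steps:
t(s) = -8 + s + 2*s² (t(s) = -8 + ((s² + s*s) + s) = -8 + ((s² + s²) + s) = -8 + (2*s² + s) = -8 + (s + 2*s²) = -8 + s + 2*s²)
√((-1299 - 713) + t(57)) = √((-1299 - 713) + (-8 + 57 + 2*57²)) = √(-2012 + (-8 + 57 + 2*3249)) = √(-2012 + (-8 + 57 + 6498)) = √(-2012 + 6547) = √4535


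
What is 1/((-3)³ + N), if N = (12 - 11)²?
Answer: -1/26 ≈ -0.038462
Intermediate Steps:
N = 1 (N = 1² = 1)
1/((-3)³ + N) = 1/((-3)³ + 1) = 1/(-27 + 1) = 1/(-26) = -1/26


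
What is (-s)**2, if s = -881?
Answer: 776161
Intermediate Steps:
(-s)**2 = (-1*(-881))**2 = 881**2 = 776161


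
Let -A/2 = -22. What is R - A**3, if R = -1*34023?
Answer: -119207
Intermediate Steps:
R = -34023
A = 44 (A = -2*(-22) = 44)
R - A**3 = -34023 - 1*44**3 = -34023 - 1*85184 = -34023 - 85184 = -119207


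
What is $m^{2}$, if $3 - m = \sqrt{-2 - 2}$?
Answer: $5 - 12 i \approx 5.0 - 12.0 i$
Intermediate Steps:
$m = 3 - 2 i$ ($m = 3 - \sqrt{-2 - 2} = 3 - \sqrt{-4} = 3 - 2 i \approx 3.0 - 2.0 i$)
$m^{2} = \left(3 - 2 i\right)^{2}$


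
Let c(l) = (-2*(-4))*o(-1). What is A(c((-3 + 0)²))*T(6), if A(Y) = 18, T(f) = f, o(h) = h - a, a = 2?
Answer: 108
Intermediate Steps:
o(h) = -2 + h (o(h) = h - 1*2 = h - 2 = -2 + h)
c(l) = -24 (c(l) = (-2*(-4))*(-2 - 1) = 8*(-3) = -24)
A(c((-3 + 0)²))*T(6) = 18*6 = 108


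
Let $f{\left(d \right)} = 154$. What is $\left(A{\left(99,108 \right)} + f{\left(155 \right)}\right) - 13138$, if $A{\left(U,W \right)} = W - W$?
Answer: $-12984$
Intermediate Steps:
$A{\left(U,W \right)} = 0$
$\left(A{\left(99,108 \right)} + f{\left(155 \right)}\right) - 13138 = \left(0 + 154\right) - 13138 = 154 - 13138 = -12984$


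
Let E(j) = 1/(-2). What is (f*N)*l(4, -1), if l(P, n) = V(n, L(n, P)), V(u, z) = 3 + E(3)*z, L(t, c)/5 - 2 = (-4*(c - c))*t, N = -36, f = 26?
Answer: 1872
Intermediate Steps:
E(j) = -½
L(t, c) = 10 (L(t, c) = 10 + 5*((-4*(c - c))*t) = 10 + 5*((-4*0)*t) = 10 + 5*(0*t) = 10 + 5*0 = 10 + 0 = 10)
V(u, z) = 3 - z/2
l(P, n) = -2 (l(P, n) = 3 - ½*10 = 3 - 5 = -2)
(f*N)*l(4, -1) = (26*(-36))*(-2) = -936*(-2) = 1872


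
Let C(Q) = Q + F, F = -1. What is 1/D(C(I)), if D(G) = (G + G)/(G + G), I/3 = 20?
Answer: 1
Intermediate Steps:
I = 60 (I = 3*20 = 60)
C(Q) = -1 + Q (C(Q) = Q - 1 = -1 + Q)
D(G) = 1 (D(G) = (2*G)/((2*G)) = (2*G)*(1/(2*G)) = 1)
1/D(C(I)) = 1/1 = 1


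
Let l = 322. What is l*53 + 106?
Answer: 17172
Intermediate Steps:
l*53 + 106 = 322*53 + 106 = 17066 + 106 = 17172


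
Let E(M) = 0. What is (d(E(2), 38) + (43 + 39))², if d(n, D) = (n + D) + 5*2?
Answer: 16900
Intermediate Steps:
d(n, D) = 10 + D + n (d(n, D) = (D + n) + 10 = 10 + D + n)
(d(E(2), 38) + (43 + 39))² = ((10 + 38 + 0) + (43 + 39))² = (48 + 82)² = 130² = 16900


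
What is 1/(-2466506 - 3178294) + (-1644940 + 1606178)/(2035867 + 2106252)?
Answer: -218807879719/23381433331200 ≈ -0.0093582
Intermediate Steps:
1/(-2466506 - 3178294) + (-1644940 + 1606178)/(2035867 + 2106252) = 1/(-5644800) - 38762/4142119 = -1/5644800 - 38762*1/4142119 = -1/5644800 - 38762/4142119 = -218807879719/23381433331200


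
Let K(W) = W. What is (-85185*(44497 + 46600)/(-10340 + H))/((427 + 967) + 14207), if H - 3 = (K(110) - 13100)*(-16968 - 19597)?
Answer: -7760097945/7409991571813 ≈ -0.0010472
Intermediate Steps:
H = 474979353 (H = 3 + (110 - 13100)*(-16968 - 19597) = 3 - 12990*(-36565) = 3 + 474979350 = 474979353)
(-85185*(44497 + 46600)/(-10340 + H))/((427 + 967) + 14207) = (-85185*(44497 + 46600)/(-10340 + 474979353))/((427 + 967) + 14207) = (-85185/(474969013/91097))/(1394 + 14207) = -85185/(474969013*(1/91097))/15601 = -85185/474969013/91097*(1/15601) = -85185*91097/474969013*(1/15601) = -7760097945/474969013*1/15601 = -7760097945/7409991571813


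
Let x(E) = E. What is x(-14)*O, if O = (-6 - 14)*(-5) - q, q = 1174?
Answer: 15036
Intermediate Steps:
O = -1074 (O = (-6 - 14)*(-5) - 1*1174 = -20*(-5) - 1174 = 100 - 1174 = -1074)
x(-14)*O = -14*(-1074) = 15036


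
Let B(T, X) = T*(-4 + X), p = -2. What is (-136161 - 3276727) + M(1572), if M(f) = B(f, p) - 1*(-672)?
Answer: -3421648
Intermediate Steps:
M(f) = 672 - 6*f (M(f) = f*(-4 - 2) - 1*(-672) = f*(-6) + 672 = -6*f + 672 = 672 - 6*f)
(-136161 - 3276727) + M(1572) = (-136161 - 3276727) + (672 - 6*1572) = -3412888 + (672 - 9432) = -3412888 - 8760 = -3421648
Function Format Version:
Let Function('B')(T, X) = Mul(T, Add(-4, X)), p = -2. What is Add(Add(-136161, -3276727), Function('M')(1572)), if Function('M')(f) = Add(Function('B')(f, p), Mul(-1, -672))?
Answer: -3421648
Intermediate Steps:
Function('M')(f) = Add(672, Mul(-6, f)) (Function('M')(f) = Add(Mul(f, Add(-4, -2)), Mul(-1, -672)) = Add(Mul(f, -6), 672) = Add(Mul(-6, f), 672) = Add(672, Mul(-6, f)))
Add(Add(-136161, -3276727), Function('M')(1572)) = Add(Add(-136161, -3276727), Add(672, Mul(-6, 1572))) = Add(-3412888, Add(672, -9432)) = Add(-3412888, -8760) = -3421648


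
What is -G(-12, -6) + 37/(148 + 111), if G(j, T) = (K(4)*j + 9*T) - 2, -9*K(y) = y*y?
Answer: 731/21 ≈ 34.810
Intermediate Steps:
K(y) = -y²/9 (K(y) = -y*y/9 = -y²/9)
G(j, T) = -2 + 9*T - 16*j/9 (G(j, T) = ((-⅑*4²)*j + 9*T) - 2 = ((-⅑*16)*j + 9*T) - 2 = (-16*j/9 + 9*T) - 2 = (9*T - 16*j/9) - 2 = -2 + 9*T - 16*j/9)
-G(-12, -6) + 37/(148 + 111) = -(-2 + 9*(-6) - 16/9*(-12)) + 37/(148 + 111) = -(-2 - 54 + 64/3) + 37/259 = -1*(-104/3) + (1/259)*37 = 104/3 + ⅐ = 731/21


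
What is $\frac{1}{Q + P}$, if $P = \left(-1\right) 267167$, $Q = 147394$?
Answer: $- \frac{1}{119773} \approx -8.3491 \cdot 10^{-6}$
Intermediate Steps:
$P = -267167$
$\frac{1}{Q + P} = \frac{1}{147394 - 267167} = \frac{1}{-119773} = - \frac{1}{119773}$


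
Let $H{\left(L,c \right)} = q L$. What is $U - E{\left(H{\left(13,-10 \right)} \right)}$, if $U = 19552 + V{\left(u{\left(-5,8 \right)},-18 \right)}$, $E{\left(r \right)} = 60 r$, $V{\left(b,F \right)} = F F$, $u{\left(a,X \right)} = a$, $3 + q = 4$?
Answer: $19096$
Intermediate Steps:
$q = 1$ ($q = -3 + 4 = 1$)
$V{\left(b,F \right)} = F^{2}$
$H{\left(L,c \right)} = L$ ($H{\left(L,c \right)} = 1 L = L$)
$U = 19876$ ($U = 19552 + \left(-18\right)^{2} = 19552 + 324 = 19876$)
$U - E{\left(H{\left(13,-10 \right)} \right)} = 19876 - 60 \cdot 13 = 19876 - 780 = 19096$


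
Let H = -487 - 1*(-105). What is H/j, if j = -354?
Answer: 191/177 ≈ 1.0791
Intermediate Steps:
H = -382 (H = -487 + 105 = -382)
H/j = -382/(-354) = -382*(-1/354) = 191/177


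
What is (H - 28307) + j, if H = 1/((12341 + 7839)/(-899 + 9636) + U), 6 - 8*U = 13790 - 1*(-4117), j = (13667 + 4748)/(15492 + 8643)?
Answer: -21347673619242974/754168534719 ≈ -28306.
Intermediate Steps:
j = 3683/4827 (j = 18415/24135 = 18415*(1/24135) = 3683/4827 ≈ 0.76300)
U = -17901/8 (U = ¾ - (13790 - 1*(-4117))/8 = ¾ - (13790 + 4117)/8 = ¾ - ⅛*17907 = ¾ - 17907/8 = -17901/8 ≈ -2237.6)
H = -69896/156239597 (H = 1/((12341 + 7839)/(-899 + 9636) - 17901/8) = 1/(20180/8737 - 17901/8) = 1/(-156239597/69896) = -69896/156239597 ≈ -0.00044736)
(H - 28307) + j = (-69896/156239597 - 28307) + 3683/4827 = -4422674342175/156239597 + 3683/4827 = -21347673619242974/754168534719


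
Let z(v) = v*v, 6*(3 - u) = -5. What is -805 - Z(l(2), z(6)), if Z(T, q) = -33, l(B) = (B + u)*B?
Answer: -772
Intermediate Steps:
u = 23/6 (u = 3 - ⅙*(-5) = 3 + ⅚ = 23/6 ≈ 3.8333)
z(v) = v²
l(B) = B*(23/6 + B) (l(B) = (B + 23/6)*B = (23/6 + B)*B = B*(23/6 + B))
-805 - Z(l(2), z(6)) = -805 - 1*(-33) = -805 + 33 = -772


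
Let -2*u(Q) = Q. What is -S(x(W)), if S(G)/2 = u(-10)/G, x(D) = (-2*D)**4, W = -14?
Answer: -5/307328 ≈ -1.6269e-5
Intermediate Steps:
u(Q) = -Q/2
x(D) = 16*D**4
S(G) = 10/G (S(G) = 2*((-1/2*(-10))/G) = 2*(5/G) = 10/G)
-S(x(W)) = -10/(16*(-14)**4) = -10/(16*38416) = -10/614656 = -1*5/307328 = -5/307328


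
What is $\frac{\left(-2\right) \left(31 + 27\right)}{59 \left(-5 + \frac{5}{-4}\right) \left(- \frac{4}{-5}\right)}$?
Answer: $\frac{116}{295} \approx 0.39322$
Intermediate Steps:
$\frac{\left(-2\right) \left(31 + 27\right)}{59 \left(-5 + \frac{5}{-4}\right) \left(- \frac{4}{-5}\right)} = \frac{\left(-2\right) 58}{59 \left(-5 + 5 \left(- \frac{1}{4}\right)\right) \left(\left(-4\right) \left(- \frac{1}{5}\right)\right)} = - \frac{116}{59 \left(-5 - \frac{5}{4}\right) \frac{4}{5}} = - \frac{116}{59 \left(\left(- \frac{25}{4}\right) \frac{4}{5}\right)} = - \frac{116}{59 \left(-5\right)} = - \frac{116}{-295} = \left(-116\right) \left(- \frac{1}{295}\right) = \frac{116}{295}$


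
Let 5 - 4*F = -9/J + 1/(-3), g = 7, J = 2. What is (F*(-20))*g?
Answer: -2065/6 ≈ -344.17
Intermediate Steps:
F = 59/24 (F = 5/4 - (-9/2 + 1/(-3))/4 = 5/4 - (-9*1/2 + 1*(-1/3))/4 = 5/4 - (-9/2 - 1/3)/4 = 5/4 - 1/4*(-29/6) = 5/4 + 29/24 = 59/24 ≈ 2.4583)
(F*(-20))*g = ((59/24)*(-20))*7 = -295/6*7 = -2065/6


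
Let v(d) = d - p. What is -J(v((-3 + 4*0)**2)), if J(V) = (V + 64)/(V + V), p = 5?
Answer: -17/2 ≈ -8.5000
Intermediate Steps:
v(d) = -5 + d (v(d) = d - 1*5 = d - 5 = -5 + d)
J(V) = (64 + V)/(2*V) (J(V) = (64 + V)/((2*V)) = (64 + V)*(1/(2*V)) = (64 + V)/(2*V))
-J(v((-3 + 4*0)**2)) = -(64 + (-5 + (-3 + 4*0)**2))/(2*(-5 + (-3 + 4*0)**2)) = -(64 + (-5 + (-3 + 0)**2))/(2*(-5 + (-3 + 0)**2)) = -(64 + (-5 + (-3)**2))/(2*(-5 + (-3)**2)) = -(64 + (-5 + 9))/(2*(-5 + 9)) = -(64 + 4)/(2*4) = -68/(2*4) = -1*17/2 = -17/2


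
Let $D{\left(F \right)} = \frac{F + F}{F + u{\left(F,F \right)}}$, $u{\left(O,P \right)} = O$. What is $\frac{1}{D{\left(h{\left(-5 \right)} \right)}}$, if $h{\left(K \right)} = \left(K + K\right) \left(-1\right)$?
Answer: $1$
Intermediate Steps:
$h{\left(K \right)} = - 2 K$ ($h{\left(K \right)} = 2 K \left(-1\right) = - 2 K$)
$D{\left(F \right)} = 1$ ($D{\left(F \right)} = \frac{F + F}{F + F} = \frac{2 F}{2 F} = 2 F \frac{1}{2 F} = 1$)
$\frac{1}{D{\left(h{\left(-5 \right)} \right)}} = 1^{-1} = 1$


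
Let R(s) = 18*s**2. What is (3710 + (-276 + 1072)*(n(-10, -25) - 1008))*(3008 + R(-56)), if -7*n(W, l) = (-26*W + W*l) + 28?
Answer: -357856983424/7 ≈ -5.1122e+10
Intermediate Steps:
n(W, l) = -4 + 26*W/7 - W*l/7 (n(W, l) = -((-26*W + W*l) + 28)/7 = -(28 - 26*W + W*l)/7 = -4 + 26*W/7 - W*l/7)
(3710 + (-276 + 1072)*(n(-10, -25) - 1008))*(3008 + R(-56)) = (3710 + (-276 + 1072)*((-4 + (26/7)*(-10) - 1/7*(-10)*(-25)) - 1008))*(3008 + 18*(-56)**2) = (3710 + 796*((-4 - 260/7 - 250/7) - 1008))*(3008 + 18*3136) = (3710 + 796*(-538/7 - 1008))*(3008 + 56448) = (3710 + 796*(-7594/7))*59456 = (3710 - 6044824/7)*59456 = -6018854/7*59456 = -357856983424/7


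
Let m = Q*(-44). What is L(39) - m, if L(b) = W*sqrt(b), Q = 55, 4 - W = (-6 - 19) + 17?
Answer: 2420 + 12*sqrt(39) ≈ 2494.9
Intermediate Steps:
W = 12 (W = 4 - ((-6 - 19) + 17) = 4 - (-25 + 17) = 4 - 1*(-8) = 4 + 8 = 12)
L(b) = 12*sqrt(b)
m = -2420 (m = 55*(-44) = -2420)
L(39) - m = 12*sqrt(39) - 1*(-2420) = 12*sqrt(39) + 2420 = 2420 + 12*sqrt(39)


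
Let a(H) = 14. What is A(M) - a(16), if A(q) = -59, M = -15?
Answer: -73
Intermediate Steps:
A(M) - a(16) = -59 - 1*14 = -59 - 14 = -73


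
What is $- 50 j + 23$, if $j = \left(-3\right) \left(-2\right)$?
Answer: $-277$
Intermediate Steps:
$j = 6$
$- 50 j + 23 = \left(-50\right) 6 + 23 = -300 + 23 = -277$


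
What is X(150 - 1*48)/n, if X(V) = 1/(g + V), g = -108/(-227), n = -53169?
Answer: -227/1236817278 ≈ -1.8354e-7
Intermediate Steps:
g = 108/227 (g = -108*(-1/227) = 108/227 ≈ 0.47577)
X(V) = 1/(108/227 + V)
X(150 - 1*48)/n = (227/(108 + 227*(150 - 1*48)))/(-53169) = (227/(108 + 227*(150 - 48)))*(-1/53169) = (227/(108 + 227*102))*(-1/53169) = (227/(108 + 23154))*(-1/53169) = (227/23262)*(-1/53169) = -227/1236817278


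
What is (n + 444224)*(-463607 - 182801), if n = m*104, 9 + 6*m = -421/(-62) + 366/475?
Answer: -12684136611574736/44175 ≈ -2.8713e+11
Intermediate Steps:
m = -42383/176700 (m = -3/2 + (-421/(-62) + 366/475)/6 = -3/2 + (-421*(-1/62) + 366*(1/475))/6 = -3/2 + (421/62 + 366/475)/6 = -3/2 + (1/6)*(222667/29450) = -3/2 + 222667/176700 = -42383/176700 ≈ -0.23986)
n = -1101958/44175 (n = -42383/176700*104 = -1101958/44175 ≈ -24.945)
(n + 444224)*(-463607 - 182801) = (-1101958/44175 + 444224)*(-463607 - 182801) = (19622493242/44175)*(-646408) = -12684136611574736/44175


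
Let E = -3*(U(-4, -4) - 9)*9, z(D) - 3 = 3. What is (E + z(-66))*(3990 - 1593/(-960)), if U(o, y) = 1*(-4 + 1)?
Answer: 42151923/32 ≈ 1.3172e+6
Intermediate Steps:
z(D) = 6 (z(D) = 3 + 3 = 6)
U(o, y) = -3 (U(o, y) = 1*(-3) = -3)
E = 324 (E = -3*(-3 - 9)*9 = -3*(-12)*9 = 36*9 = 324)
(E + z(-66))*(3990 - 1593/(-960)) = (324 + 6)*(3990 - 1593/(-960)) = 330*(3990 - 1593*(-1/960)) = 330*(3990 + 531/320) = 330*(1277331/320) = 42151923/32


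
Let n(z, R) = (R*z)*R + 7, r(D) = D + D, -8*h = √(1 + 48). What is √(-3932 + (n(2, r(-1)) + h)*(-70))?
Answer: 81*I*√3/2 ≈ 70.148*I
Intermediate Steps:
h = -7/8 (h = -√(1 + 48)/8 = -√49/8 = -⅛*7 = -7/8 ≈ -0.87500)
r(D) = 2*D
n(z, R) = 7 + z*R² (n(z, R) = z*R² + 7 = 7 + z*R²)
√(-3932 + (n(2, r(-1)) + h)*(-70)) = √(-3932 + ((7 + 2*(2*(-1))²) - 7/8)*(-70)) = √(-3932 + ((7 + 2*(-2)²) - 7/8)*(-70)) = √(-3932 + ((7 + 2*4) - 7/8)*(-70)) = √(-3932 + ((7 + 8) - 7/8)*(-70)) = √(-3932 + (15 - 7/8)*(-70)) = √(-3932 + (113/8)*(-70)) = √(-3932 - 3955/4) = √(-19683/4) = 81*I*√3/2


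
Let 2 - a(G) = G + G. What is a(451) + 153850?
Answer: 152950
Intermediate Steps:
a(G) = 2 - 2*G (a(G) = 2 - (G + G) = 2 - 2*G)
a(451) + 153850 = (2 - 2*451) + 153850 = (2 - 902) + 153850 = -900 + 153850 = 152950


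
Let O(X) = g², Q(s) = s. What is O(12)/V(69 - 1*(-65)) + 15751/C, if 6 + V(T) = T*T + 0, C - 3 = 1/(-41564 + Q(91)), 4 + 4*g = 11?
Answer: 93805442671041/17866424800 ≈ 5250.4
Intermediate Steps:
g = 7/4 (g = -1 + (¼)*11 = -1 + 11/4 = 7/4 ≈ 1.7500)
O(X) = 49/16 (O(X) = (7/4)² = 49/16)
C = 124418/41473 (C = 3 + 1/(-41564 + 91) = 3 + 1/(-41473) = 3 - 1/41473 = 124418/41473 ≈ 3.0000)
V(T) = -6 + T² (V(T) = -6 + (T*T + 0) = -6 + (T² + 0) = -6 + T²)
O(12)/V(69 - 1*(-65)) + 15751/C = 49/(16*(-6 + (69 - 1*(-65))²)) + 15751/(124418/41473) = 49/(16*(-6 + (69 + 65)²)) + 15751*(41473/124418) = 49/(16*(-6 + 134²)) + 653241223/124418 = 49/(16*(-6 + 17956)) + 653241223/124418 = (49/16)/17950 + 653241223/124418 = (49/16)*(1/17950) + 653241223/124418 = 49/287200 + 653241223/124418 = 93805442671041/17866424800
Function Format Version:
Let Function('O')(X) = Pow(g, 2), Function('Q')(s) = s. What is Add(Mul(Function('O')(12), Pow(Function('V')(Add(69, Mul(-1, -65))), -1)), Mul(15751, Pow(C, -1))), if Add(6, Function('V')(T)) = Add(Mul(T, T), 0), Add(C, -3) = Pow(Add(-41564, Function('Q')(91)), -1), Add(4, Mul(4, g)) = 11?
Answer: Rational(93805442671041, 17866424800) ≈ 5250.4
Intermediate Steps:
g = Rational(7, 4) (g = Add(-1, Mul(Rational(1, 4), 11)) = Add(-1, Rational(11, 4)) = Rational(7, 4) ≈ 1.7500)
Function('O')(X) = Rational(49, 16) (Function('O')(X) = Pow(Rational(7, 4), 2) = Rational(49, 16))
C = Rational(124418, 41473) (C = Add(3, Pow(Add(-41564, 91), -1)) = Add(3, Pow(-41473, -1)) = Add(3, Rational(-1, 41473)) = Rational(124418, 41473) ≈ 3.0000)
Function('V')(T) = Add(-6, Pow(T, 2)) (Function('V')(T) = Add(-6, Add(Mul(T, T), 0)) = Add(-6, Add(Pow(T, 2), 0)) = Add(-6, Pow(T, 2)))
Add(Mul(Function('O')(12), Pow(Function('V')(Add(69, Mul(-1, -65))), -1)), Mul(15751, Pow(C, -1))) = Add(Mul(Rational(49, 16), Pow(Add(-6, Pow(Add(69, Mul(-1, -65)), 2)), -1)), Mul(15751, Pow(Rational(124418, 41473), -1))) = Add(Mul(Rational(49, 16), Pow(Add(-6, Pow(Add(69, 65), 2)), -1)), Mul(15751, Rational(41473, 124418))) = Add(Mul(Rational(49, 16), Pow(Add(-6, Pow(134, 2)), -1)), Rational(653241223, 124418)) = Add(Mul(Rational(49, 16), Pow(Add(-6, 17956), -1)), Rational(653241223, 124418)) = Add(Mul(Rational(49, 16), Pow(17950, -1)), Rational(653241223, 124418)) = Add(Mul(Rational(49, 16), Rational(1, 17950)), Rational(653241223, 124418)) = Add(Rational(49, 287200), Rational(653241223, 124418)) = Rational(93805442671041, 17866424800)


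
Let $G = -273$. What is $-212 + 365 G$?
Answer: $-99857$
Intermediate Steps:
$-212 + 365 G = -212 + 365 \left(-273\right) = -212 - 99645 = -99857$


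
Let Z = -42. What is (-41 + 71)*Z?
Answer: -1260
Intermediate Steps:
(-41 + 71)*Z = (-41 + 71)*(-42) = 30*(-42) = -1260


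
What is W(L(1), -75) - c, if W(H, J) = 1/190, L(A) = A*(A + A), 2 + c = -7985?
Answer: 1517531/190 ≈ 7987.0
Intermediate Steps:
c = -7987 (c = -2 - 7985 = -7987)
L(A) = 2*A**2 (L(A) = A*(2*A) = 2*A**2)
W(H, J) = 1/190
W(L(1), -75) - c = 1/190 - 1*(-7987) = 1/190 + 7987 = 1517531/190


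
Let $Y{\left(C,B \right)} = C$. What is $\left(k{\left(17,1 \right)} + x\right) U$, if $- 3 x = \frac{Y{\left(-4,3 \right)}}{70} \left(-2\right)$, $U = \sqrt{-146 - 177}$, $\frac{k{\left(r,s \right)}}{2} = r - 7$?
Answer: $\frac{2096 i \sqrt{323}}{105} \approx 358.76 i$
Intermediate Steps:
$k{\left(r,s \right)} = -14 + 2 r$ ($k{\left(r,s \right)} = 2 \left(r - 7\right) = 2 \left(-7 + r\right) = -14 + 2 r$)
$U = i \sqrt{323}$ ($U = \sqrt{-323} = i \sqrt{323} \approx 17.972 i$)
$x = - \frac{4}{105}$ ($x = - \frac{- \frac{4}{70} \left(-2\right)}{3} = - \frac{\left(-4\right) \frac{1}{70} \left(-2\right)}{3} = - \frac{\left(- \frac{2}{35}\right) \left(-2\right)}{3} = \left(- \frac{1}{3}\right) \frac{4}{35} = - \frac{4}{105} \approx -0.038095$)
$\left(k{\left(17,1 \right)} + x\right) U = \left(\left(-14 + 2 \cdot 17\right) - \frac{4}{105}\right) i \sqrt{323} = \left(\left(-14 + 34\right) - \frac{4}{105}\right) i \sqrt{323} = \left(20 - \frac{4}{105}\right) i \sqrt{323} = \frac{2096 i \sqrt{323}}{105}$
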